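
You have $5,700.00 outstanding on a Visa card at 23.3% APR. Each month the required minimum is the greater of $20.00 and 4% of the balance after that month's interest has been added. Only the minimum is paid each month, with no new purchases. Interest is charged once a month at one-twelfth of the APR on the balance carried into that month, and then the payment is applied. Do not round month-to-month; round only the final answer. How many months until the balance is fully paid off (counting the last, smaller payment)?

Monthly rate r = 23.3%/12 = 1.94167% = 0.0194167.
While 4% of the post-interest balance exceeds $20.00, each month B ← (B·(1+r))·(1 − 0.04), i.e. B shrinks by the factor (1+r)·0.96 = 0.97864.
This holds for months 1–114. Entering month 115 the balance is $486.29; 4% of the post-interest balance is now below $20.00, so the flat $20.00 minimum applies from here.
From month 115 a fixed $20.00 at rate r clears $486.29 in 34 more payments. Total: 114 + 34 = 148 months.

148 months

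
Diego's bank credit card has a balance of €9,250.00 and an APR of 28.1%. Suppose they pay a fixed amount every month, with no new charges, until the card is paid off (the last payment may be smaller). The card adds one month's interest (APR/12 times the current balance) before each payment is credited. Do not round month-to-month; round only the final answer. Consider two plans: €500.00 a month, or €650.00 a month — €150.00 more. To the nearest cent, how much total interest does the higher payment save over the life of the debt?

€881.90

Monthly rate r = 28.1%/12 = 2.34167% = 0.0234167.
At €500.00/mo: n = ⌈−ln(1 − rB₀/P)/ln(1+r)⌉ = 25 payments (last €265.90); total interest = total paid − €9,250.00 = €3,015.90.
At €650.00/mo: 18 payments (last €334.00); total interest €2,134.00.
Interest saved = €3,015.90 − €2,134.00 = €881.90.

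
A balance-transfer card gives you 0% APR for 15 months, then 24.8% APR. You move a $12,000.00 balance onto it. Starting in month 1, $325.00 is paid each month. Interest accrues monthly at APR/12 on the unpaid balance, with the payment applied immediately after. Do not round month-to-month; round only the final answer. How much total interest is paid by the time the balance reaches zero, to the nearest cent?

Promo months 1–15 at r₀ = 0%/12 = 0; months 16+ at r₁ = 24.8%/12 = 0.0206667.
After month 15 (no interest yet): B = $12,000.00 − 15·$325.00 = $7,125.00.
Then at r₁ with $325.00/mo: n₂ = −ln(1 − r₁·B/P)/ln(1+r₁) ≈ 29.50 → 30 more payments.
Total paid = 44·$325.00 + $163.25 = $14,463.25; interest = $14,463.25 − $12,000.00 = $2,463.25.

$2,463.25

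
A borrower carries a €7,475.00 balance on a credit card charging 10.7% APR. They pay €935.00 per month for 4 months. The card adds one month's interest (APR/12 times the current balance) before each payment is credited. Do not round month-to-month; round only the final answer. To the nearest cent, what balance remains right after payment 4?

€3,954.87

Monthly rate r = 10.7%/12 = 0.891667% = 0.00891667.
Each month: B ← B·(1+r) − €935.00.
Month 1: interest €66.65; balance after payment €6,606.65.
Month 2: interest €58.91; balance after payment €5,730.56.
Month 3: interest €51.10; balance after payment €4,846.66.
Month 4: interest €43.22; balance after payment €3,954.87.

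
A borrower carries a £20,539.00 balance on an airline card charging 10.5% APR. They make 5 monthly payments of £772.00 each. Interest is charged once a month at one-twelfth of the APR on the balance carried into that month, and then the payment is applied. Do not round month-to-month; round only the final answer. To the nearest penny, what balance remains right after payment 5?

£17,525.30

Monthly rate r = 10.5%/12 = 0.875% = 0.00875.
Each month: B ← B·(1+r) − £772.00.
Month 1: interest £179.72; balance after payment £19,946.72.
Month 2: interest £174.53; balance after payment £19,349.25.
Month 3: interest £169.31; balance after payment £18,746.56.
Month 4: interest £164.03; balance after payment £18,138.59.
Month 5: interest £158.71; balance after payment £17,525.30.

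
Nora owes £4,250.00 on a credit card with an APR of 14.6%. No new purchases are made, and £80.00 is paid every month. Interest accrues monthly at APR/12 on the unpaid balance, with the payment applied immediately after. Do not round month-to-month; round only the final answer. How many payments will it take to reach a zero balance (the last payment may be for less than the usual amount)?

86 months

Monthly rate r = 14.6%/12 = 1.21667% = 0.0121667.
Recurrence: B ← B·(1+r) − £80.00.
Month 1: interest £51.71; balance after payment £4,221.71.
Month 2: interest £51.36; balance after payment £4,193.07.
Closed form: n = −ln(1 − rB₀/P)/ln(1+r) = −ln(0.35365)/ln(1.01217) ≈ 85.954, so the balance reaches zero during payment 86.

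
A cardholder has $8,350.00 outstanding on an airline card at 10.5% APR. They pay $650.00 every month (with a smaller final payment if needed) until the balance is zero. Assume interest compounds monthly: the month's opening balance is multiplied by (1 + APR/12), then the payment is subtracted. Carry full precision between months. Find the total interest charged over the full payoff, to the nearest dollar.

Monthly rate r = 10.5%/12 = 0.875% = 0.00875.
Payoff takes n = ⌈−ln(1 − rB₀/P)/ln(1+r)⌉ = ⌈13.687⌉ = 14 payments; the last is $447.02.
Total paid = 13·$650.00 + $447.02 = $8,897.02.
Total interest = total paid − principal = $8,897.02 − $8,350.00 = $547.02.

$547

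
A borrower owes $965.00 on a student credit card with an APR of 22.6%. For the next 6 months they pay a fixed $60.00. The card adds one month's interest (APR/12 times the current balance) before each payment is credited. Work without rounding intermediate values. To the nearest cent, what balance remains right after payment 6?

$701.93

Monthly rate r = 22.6%/12 = 1.88333% = 0.0188333.
Each month: B ← B·(1+r) − $60.00.
Month 1: interest $18.17; balance after payment $923.17.
Month 2: interest $17.39; balance after payment $880.56.
Month 3: interest $16.58; balance after payment $837.14.
Month 4: interest $15.77; balance after payment $792.91.
Month 5: interest $14.93; balance after payment $747.84.
Month 6: interest $14.08; balance after payment $701.93.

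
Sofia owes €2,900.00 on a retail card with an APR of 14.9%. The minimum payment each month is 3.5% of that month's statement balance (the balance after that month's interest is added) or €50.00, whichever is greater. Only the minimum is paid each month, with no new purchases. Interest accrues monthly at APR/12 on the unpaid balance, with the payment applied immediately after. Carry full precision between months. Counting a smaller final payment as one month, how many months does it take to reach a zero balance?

66 months

Monthly rate r = 14.9%/12 = 1.24167% = 0.0124167.
While 3.5% of the post-interest balance exceeds €50.00, each month B ← (B·(1+r))·(1 − 0.035), i.e. B shrinks by the factor (1+r)·0.965 = 0.97698.
This holds for months 1–31. Entering month 32 the balance is €1,408.91; 3.5% of the post-interest balance is now below €50.00, so the flat €50.00 minimum applies from here.
From month 32 a fixed €50.00 at rate r clears €1,408.91 in 35 more payments. Total: 31 + 35 = 66 months.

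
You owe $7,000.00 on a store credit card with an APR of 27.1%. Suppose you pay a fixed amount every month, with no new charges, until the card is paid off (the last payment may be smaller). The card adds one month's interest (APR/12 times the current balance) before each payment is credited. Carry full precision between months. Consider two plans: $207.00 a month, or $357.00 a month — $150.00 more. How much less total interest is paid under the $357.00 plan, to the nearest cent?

Monthly rate r = 27.1%/12 = 2.25833% = 0.0225833.
At $207.00/mo: n = ⌈−ln(1 − rB₀/P)/ln(1+r)⌉ = 65 payments (last $124.26); total interest = total paid − $7,000.00 = $6,372.26.
At $357.00/mo: 27 payments (last $67.99); total interest $2,349.99.
Interest saved = $6,372.26 − $2,349.99 = $4,022.27.

$4,022.27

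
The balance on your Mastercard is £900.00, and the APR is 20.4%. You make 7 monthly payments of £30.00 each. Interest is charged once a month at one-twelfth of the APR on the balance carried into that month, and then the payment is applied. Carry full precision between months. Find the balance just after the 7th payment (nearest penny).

£791.70

Monthly rate r = 20.4%/12 = 1.7% = 0.017.
Each month: B ← B·(1+r) − £30.00.
Month 1: interest £15.30; balance after payment £885.30.
Month 2: interest £15.05; balance after payment £870.35.
Month 3: interest £14.80; balance after payment £855.15.
Month 4: interest £14.54; balance after payment £839.68.
Month 5: interest £14.27; balance after payment £823.96.
Month 6: interest £14.01; balance after payment £807.97.
Month 7: interest £13.74; balance after payment £791.70.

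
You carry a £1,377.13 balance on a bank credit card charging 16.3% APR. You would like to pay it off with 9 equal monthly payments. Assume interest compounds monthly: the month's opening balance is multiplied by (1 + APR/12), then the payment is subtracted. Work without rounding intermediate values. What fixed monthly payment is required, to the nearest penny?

Monthly rate r = 16.3%/12 = 1.35833% = 0.0135833.
Level-payment amortization: P = B₀·r / (1 − (1+r)^(−n)) = 1377.13·0.0135833 / (1 − 1.01358^(−9)).
Denominator 1 − (1+r)^(−9) = 0.114344439.
P = 18.706 / 0.114344439 ≈ 163.59.

£163.59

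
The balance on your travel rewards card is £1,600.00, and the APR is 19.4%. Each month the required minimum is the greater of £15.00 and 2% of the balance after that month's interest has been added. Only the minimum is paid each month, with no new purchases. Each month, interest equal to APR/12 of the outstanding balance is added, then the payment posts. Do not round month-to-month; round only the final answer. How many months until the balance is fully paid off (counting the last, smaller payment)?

Monthly rate r = 19.4%/12 = 1.61667% = 0.0161667.
While 2% of the post-interest balance exceeds £15.00, each month B ← (B·(1+r))·(1 − 0.02), i.e. B shrinks by the factor (1+r)·0.98 = 0.99584.
This holds for months 1–186. Entering month 187 the balance is £737.31; 2% of the post-interest balance is now below £15.00, so the flat £15.00 minimum applies from here.
From month 187 a fixed £15.00 at rate r clears £737.31 in 99 more payments. Total: 186 + 99 = 285 months.

285 months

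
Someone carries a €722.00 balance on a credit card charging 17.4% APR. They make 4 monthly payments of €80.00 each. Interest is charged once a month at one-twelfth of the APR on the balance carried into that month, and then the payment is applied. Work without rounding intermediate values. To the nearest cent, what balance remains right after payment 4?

Monthly rate r = 17.4%/12 = 1.45% = 0.0145.
Each month: B ← B·(1+r) − €80.00.
Month 1: interest €10.47; balance after payment €652.47.
Month 2: interest €9.46; balance after payment €581.93.
Month 3: interest €8.44; balance after payment €510.37.
Month 4: interest €7.40; balance after payment €437.77.

€437.77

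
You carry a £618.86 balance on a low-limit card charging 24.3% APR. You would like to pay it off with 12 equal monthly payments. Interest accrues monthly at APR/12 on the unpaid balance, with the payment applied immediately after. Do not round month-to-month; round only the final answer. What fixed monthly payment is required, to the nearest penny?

Monthly rate r = 24.3%/12 = 2.025% = 0.02025.
Level-payment amortization: P = B₀·r / (1 − (1+r)^(−n)) = 618.86·0.02025 / (1 − 1.02025^(−12)).
Denominator 1 − (1+r)^(−12) = 0.213822232.
P = 12.5319 / 0.213822232 ≈ 58.61.

£58.61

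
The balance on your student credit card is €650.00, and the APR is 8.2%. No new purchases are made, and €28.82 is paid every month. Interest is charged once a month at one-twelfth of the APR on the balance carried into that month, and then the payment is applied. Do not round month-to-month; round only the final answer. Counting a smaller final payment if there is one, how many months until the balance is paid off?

Monthly rate r = 8.2%/12 = 0.683333% = 0.00683333.
Recurrence: B ← B·(1+r) − €28.82.
Month 1: interest €4.44; balance after payment €625.62.
Month 2: interest €4.28; balance after payment €601.08.
Closed form: n = −ln(1 − rB₀/P)/ln(1+r) = −ln(0.84588)/ln(1.00683) ≈ 24.577, so the balance reaches zero during payment 25.

25 months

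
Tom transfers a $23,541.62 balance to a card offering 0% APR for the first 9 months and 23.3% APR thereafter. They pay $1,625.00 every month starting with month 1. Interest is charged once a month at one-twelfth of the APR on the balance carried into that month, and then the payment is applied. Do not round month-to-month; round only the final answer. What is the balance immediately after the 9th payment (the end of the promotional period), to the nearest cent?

$8,916.62

Promo months 1–9 at r₀ = 0%/12 = 0; months 10+ at r₁ = 23.3%/12 = 0.0194167.
After month 9 (no interest yet): B = $23,541.62 − 9·$1,625.00 = $8,916.62.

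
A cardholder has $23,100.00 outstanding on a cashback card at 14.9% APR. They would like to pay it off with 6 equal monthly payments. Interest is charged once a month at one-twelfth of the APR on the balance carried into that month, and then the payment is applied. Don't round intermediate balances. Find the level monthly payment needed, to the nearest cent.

Monthly rate r = 14.9%/12 = 1.24167% = 0.0124167.
Level-payment amortization: P = B₀·r / (1 − (1+r)^(−n)) = 23100.00·0.0124167 / (1 − 1.01242^(−6)).
Denominator 1 − (1+r)^(−6) = 0.071366634.
P = 286.825 / 0.071366634 ≈ 4019.04.

$4,019.04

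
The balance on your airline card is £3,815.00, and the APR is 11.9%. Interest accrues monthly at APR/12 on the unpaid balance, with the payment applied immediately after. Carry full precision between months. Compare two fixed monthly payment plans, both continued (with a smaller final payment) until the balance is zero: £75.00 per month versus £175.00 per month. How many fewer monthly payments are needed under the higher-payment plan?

47 fewer payments

Monthly rate r = 11.9%/12 = 0.991667% = 0.00991667.
At £75.00/mo: n = ⌈−ln(1 − rB₀/P)/ln(1+r)⌉ = 72 payments (last £10.89); total interest = total paid − £3,815.00 = £1,520.89.
At £175.00/mo: 25 payments (last £119.94); total interest £504.94.
Payments saved = 72 − 25 = 47.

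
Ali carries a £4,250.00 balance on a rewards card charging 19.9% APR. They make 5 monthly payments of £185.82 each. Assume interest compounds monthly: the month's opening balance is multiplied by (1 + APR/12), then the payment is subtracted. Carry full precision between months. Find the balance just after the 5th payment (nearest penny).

£3,653.85

Monthly rate r = 19.9%/12 = 1.65833% = 0.0165833.
Each month: B ← B·(1+r) − £185.82.
Month 1: interest £70.48; balance after payment £4,134.66.
Month 2: interest £68.57; balance after payment £4,017.41.
Month 3: interest £66.62; balance after payment £3,898.21.
Month 4: interest £64.65; balance after payment £3,777.03.
Month 5: interest £62.64; balance after payment £3,653.85.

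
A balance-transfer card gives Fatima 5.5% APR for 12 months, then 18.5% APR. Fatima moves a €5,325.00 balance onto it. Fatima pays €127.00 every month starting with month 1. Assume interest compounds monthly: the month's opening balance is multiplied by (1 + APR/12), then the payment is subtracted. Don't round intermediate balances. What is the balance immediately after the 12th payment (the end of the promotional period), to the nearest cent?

Promo months 1–12 at r₀ = 5.5%/12 = 0.00458333; months 13+ at r₁ = 18.5%/12 = 0.0154167.
After month 12: iterate B ← B·(1+r₀) − €127.00 for 12 months → €4,062.36.

€4,062.36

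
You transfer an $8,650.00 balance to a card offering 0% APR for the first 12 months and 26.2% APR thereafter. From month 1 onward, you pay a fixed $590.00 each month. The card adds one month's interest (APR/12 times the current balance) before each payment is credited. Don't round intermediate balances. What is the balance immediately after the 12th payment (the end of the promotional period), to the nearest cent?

$1,570.00

Promo months 1–12 at r₀ = 0%/12 = 0; months 13+ at r₁ = 26.2%/12 = 0.0218333.
After month 12 (no interest yet): B = $8,650.00 − 12·$590.00 = $1,570.00.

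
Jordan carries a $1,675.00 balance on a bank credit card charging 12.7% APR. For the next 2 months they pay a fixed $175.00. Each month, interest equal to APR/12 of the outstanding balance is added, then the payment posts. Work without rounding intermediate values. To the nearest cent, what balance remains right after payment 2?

$1,358.79

Monthly rate r = 12.7%/12 = 1.05833% = 0.0105833.
Each month: B ← B·(1+r) − $175.00.
Month 1: interest $17.73; balance after payment $1,517.73.
Month 2: interest $16.06; balance after payment $1,358.79.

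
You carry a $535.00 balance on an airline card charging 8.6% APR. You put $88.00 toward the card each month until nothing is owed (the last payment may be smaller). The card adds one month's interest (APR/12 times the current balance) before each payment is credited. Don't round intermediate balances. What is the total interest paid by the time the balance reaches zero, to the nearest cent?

Monthly rate r = 8.6%/12 = 0.716667% = 0.00716667.
Payoff takes n = ⌈−ln(1 − rB₀/P)/ln(1+r)⌉ = ⌈6.238⌉ = 7 payments; the last is $21.02.
Total paid = 6·$88.00 + $21.02 = $549.02.
Total interest = total paid − principal = $549.02 − $535.00 = $14.02.

$14.02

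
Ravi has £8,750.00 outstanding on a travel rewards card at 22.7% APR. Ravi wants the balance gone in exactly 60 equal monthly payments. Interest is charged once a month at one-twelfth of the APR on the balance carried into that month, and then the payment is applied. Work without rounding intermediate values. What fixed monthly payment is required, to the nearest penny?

Monthly rate r = 22.7%/12 = 1.89167% = 0.0189167.
Level-payment amortization: P = B₀·r / (1 − (1+r)^(−n)) = 8750.00·0.0189167 / (1 − 1.01892^(−60)).
Denominator 1 − (1+r)^(−60) = 0.675152125.
P = 165.521 / 0.675152125 ≈ 245.16.

£245.16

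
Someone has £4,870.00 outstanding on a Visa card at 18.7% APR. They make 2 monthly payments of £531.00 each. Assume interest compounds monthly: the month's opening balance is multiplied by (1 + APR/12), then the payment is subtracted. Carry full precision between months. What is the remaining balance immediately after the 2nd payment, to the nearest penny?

Monthly rate r = 18.7%/12 = 1.55833% = 0.0155833.
Each month: B ← B·(1+r) − £531.00.
Month 1: interest £75.89; balance after payment £4,414.89.
Month 2: interest £68.80; balance after payment £3,952.69.

£3,952.69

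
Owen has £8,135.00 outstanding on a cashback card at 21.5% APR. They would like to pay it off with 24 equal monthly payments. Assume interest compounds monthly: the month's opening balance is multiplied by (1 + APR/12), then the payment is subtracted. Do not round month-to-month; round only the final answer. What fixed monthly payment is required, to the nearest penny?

Monthly rate r = 21.5%/12 = 1.79167% = 0.0179167.
Level-payment amortization: P = B₀·r / (1 − (1+r)^(−n)) = 8135.00·0.0179167 / (1 − 1.01792^(−24)).
Denominator 1 − (1+r)^(−24) = 0.347009905.
P = 145.752 / 0.347009905 ≈ 420.02.

£420.02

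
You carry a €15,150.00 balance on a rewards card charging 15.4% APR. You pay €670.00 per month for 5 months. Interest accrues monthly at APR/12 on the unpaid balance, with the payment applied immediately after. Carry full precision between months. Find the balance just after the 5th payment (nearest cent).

Monthly rate r = 15.4%/12 = 1.28333% = 0.0128333.
Each month: B ← B·(1+r) − €670.00.
Month 1: interest €194.43; balance after payment €14,674.42.
Month 2: interest €188.32; balance after payment €14,192.75.
Month 3: interest €182.14; balance after payment €13,704.89.
Month 4: interest €175.88; balance after payment €13,210.77.
Month 5: interest €169.54; balance after payment €12,710.30.

€12,710.30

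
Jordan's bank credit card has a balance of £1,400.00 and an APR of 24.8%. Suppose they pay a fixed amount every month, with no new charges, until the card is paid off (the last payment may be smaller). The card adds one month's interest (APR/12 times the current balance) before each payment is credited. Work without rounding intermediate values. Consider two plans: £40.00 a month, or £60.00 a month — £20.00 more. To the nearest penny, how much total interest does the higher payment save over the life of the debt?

£581.96

Monthly rate r = 24.8%/12 = 2.06667% = 0.0206667.
At £40.00/mo: n = ⌈−ln(1 − rB₀/P)/ln(1+r)⌉ = 63 payments (last £32.66); total interest = total paid − £1,400.00 = £1,112.66.
At £60.00/mo: 33 payments (last £10.70); total interest £530.70.
Interest saved = £1,112.66 − £530.70 = £581.96.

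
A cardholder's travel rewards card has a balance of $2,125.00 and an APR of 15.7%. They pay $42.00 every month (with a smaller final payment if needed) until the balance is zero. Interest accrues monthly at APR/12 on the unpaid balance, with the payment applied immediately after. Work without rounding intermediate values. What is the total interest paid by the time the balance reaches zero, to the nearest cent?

Monthly rate r = 15.7%/12 = 1.30833% = 0.0130833.
Payoff takes n = ⌈−ln(1 − rB₀/P)/ln(1+r)⌉ = ⌈83.439⌉ = 84 payments; the last is $18.48.
Total paid = 83·$42.00 + $18.48 = $3,504.48.
Total interest = total paid − principal = $3,504.48 − $2,125.00 = $1,379.48.

$1,379.48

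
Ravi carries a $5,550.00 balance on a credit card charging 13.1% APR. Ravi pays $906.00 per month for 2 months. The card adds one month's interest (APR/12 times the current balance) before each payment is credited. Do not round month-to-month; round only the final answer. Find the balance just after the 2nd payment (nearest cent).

$3,849.95

Monthly rate r = 13.1%/12 = 1.09167% = 0.0109167.
Each month: B ← B·(1+r) − $906.00.
Month 1: interest $60.59; balance after payment $4,704.59.
Month 2: interest $51.36; balance after payment $3,849.95.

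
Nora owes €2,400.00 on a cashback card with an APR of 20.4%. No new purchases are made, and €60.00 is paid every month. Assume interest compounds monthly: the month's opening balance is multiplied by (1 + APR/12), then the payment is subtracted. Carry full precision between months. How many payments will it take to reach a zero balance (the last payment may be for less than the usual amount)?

68 months

Monthly rate r = 20.4%/12 = 1.7% = 0.017.
Recurrence: B ← B·(1+r) − €60.00.
Month 1: interest €40.80; balance after payment €2,380.80.
Month 2: interest €40.47; balance after payment €2,361.27.
Closed form: n = −ln(1 − rB₀/P)/ln(1+r) = −ln(0.32)/ln(1.017) ≈ 67.594, so the balance reaches zero during payment 68.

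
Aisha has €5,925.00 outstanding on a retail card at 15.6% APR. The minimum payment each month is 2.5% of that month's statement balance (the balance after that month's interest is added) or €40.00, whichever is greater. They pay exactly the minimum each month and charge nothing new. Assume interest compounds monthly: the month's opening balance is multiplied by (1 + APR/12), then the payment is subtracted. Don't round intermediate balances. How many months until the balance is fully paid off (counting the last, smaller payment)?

Monthly rate r = 15.6%/12 = 1.3% = 0.013.
While 2.5% of the post-interest balance exceeds €40.00, each month B ← (B·(1+r))·(1 − 0.025), i.e. B shrinks by the factor (1+r)·0.975 = 0.98767.
This holds for months 1–107. Entering month 108 the balance is €1,571.78; 2.5% of the post-interest balance is now below €40.00, so the flat €40.00 minimum applies from here.
From month 108 a fixed €40.00 at rate r clears €1,571.78 in 56 more payments. Total: 107 + 56 = 163 months.

163 months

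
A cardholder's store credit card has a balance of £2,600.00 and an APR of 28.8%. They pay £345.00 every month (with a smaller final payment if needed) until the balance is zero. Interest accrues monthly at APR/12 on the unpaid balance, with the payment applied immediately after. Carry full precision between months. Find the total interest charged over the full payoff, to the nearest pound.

£303

Monthly rate r = 28.8%/12 = 2.4% = 0.024.
Payoff takes n = ⌈−ln(1 − rB₀/P)/ln(1+r)⌉ = ⌈8.412⌉ = 9 payments; the last is £143.26.
Total paid = 8·£345.00 + £143.26 = £2,903.26.
Total interest = total paid − principal = £2,903.26 − £2,600.00 = £303.26.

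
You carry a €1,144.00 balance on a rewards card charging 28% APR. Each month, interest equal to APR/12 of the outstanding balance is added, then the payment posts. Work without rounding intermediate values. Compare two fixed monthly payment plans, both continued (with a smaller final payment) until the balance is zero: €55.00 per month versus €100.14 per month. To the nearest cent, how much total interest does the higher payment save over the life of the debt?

Monthly rate r = 28%/12 = 2.33333% = 0.0233333.
At €55.00/mo: n = ⌈−ln(1 − rB₀/P)/ln(1+r)⌉ = 29 payments (last €44.00); total interest = total paid − €1,144.00 = €440.00.
At €100.14/mo: 14 payments (last €44.40); total interest €202.22.
Interest saved = €440.00 − €202.22 = €237.78.

€237.78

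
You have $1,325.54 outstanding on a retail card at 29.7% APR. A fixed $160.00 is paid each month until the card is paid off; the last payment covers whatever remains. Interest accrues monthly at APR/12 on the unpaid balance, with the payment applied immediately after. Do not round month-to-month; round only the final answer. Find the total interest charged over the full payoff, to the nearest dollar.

$177

Monthly rate r = 29.7%/12 = 2.475% = 0.02475.
Payoff takes n = ⌈−ln(1 − rB₀/P)/ln(1+r)⌉ = ⌈9.386⌉ = 10 payments; the last is $62.18.
Total paid = 9·$160.00 + $62.18 = $1,502.18.
Total interest = total paid − principal = $1,502.18 − $1,325.54 = $176.64.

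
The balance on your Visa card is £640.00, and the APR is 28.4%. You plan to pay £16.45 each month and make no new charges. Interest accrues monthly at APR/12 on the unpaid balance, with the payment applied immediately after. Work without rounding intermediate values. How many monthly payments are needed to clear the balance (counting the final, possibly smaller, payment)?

Monthly rate r = 28.4%/12 = 2.36667% = 0.0236667.
Recurrence: B ← B·(1+r) − £16.45.
Month 1: interest £15.15; balance after payment £638.70.
Month 2: interest £15.12; balance after payment £637.36.
Closed form: n = −ln(1 − rB₀/P)/ln(1+r) = −ln(0.07923)/ln(1.02367) ≈ 108.392, so the balance reaches zero during payment 109.

109 payments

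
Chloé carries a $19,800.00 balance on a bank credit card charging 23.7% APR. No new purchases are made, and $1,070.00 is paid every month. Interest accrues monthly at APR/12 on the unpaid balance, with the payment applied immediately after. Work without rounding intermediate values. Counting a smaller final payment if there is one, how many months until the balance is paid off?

Monthly rate r = 23.7%/12 = 1.975% = 0.01975.
Recurrence: B ← B·(1+r) − $1,070.00.
Month 1: interest $391.05; balance after payment $19,121.05.
Month 2: interest $377.64; balance after payment $18,428.69.
Closed form: n = −ln(1 − rB₀/P)/ln(1+r) = −ln(0.63453)/ln(1.01975) ≈ 23.258, so the balance reaches zero during payment 24.

24 payments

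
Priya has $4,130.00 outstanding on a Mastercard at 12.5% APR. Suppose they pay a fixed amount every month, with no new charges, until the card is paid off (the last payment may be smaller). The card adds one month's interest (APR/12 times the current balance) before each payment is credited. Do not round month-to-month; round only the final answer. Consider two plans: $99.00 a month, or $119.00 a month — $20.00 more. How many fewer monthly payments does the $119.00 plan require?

12 fewer payments

Monthly rate r = 12.5%/12 = 1.04167% = 0.0104167.
At $99.00/mo: n = ⌈−ln(1 − rB₀/P)/ln(1+r)⌉ = 56 payments (last $1.80); total interest = total paid − $4,130.00 = $1,316.80.
At $119.00/mo: 44 payments (last $35.32); total interest $1,022.32.
Payments saved = 56 − 44 = 12.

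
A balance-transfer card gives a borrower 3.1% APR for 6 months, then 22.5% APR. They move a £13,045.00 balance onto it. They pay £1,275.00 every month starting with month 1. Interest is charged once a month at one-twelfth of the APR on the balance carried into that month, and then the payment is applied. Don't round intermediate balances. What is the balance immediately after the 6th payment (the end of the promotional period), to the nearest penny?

£5,548.93

Promo months 1–6 at r₀ = 3.1%/12 = 0.00258333; months 7+ at r₁ = 22.5%/12 = 0.01875.
After month 6: iterate B ← B·(1+r₀) − £1,275.00 for 6 months → £5,548.93.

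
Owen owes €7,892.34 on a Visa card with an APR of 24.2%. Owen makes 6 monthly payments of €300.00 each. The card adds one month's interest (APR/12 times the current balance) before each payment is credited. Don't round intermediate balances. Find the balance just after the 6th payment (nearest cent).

€7,003.55

Monthly rate r = 24.2%/12 = 2.01667% = 0.0201667.
Each month: B ← B·(1+r) − €300.00.
Month 1: interest €159.16; balance after payment €7,751.50.
Month 2: interest €156.32; balance after payment €7,607.82.
Month 3: interest €153.42; balance after payment €7,461.25.
Month 4: interest €150.47; balance after payment €7,311.72.
Month 5: interest €147.45; balance after payment €7,159.17.
Month 6: interest €144.38; balance after payment €7,003.55.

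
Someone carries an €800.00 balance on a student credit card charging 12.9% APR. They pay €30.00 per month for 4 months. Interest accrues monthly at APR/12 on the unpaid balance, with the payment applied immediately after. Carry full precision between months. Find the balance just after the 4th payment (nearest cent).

€713.01

Monthly rate r = 12.9%/12 = 1.075% = 0.01075.
Each month: B ← B·(1+r) − €30.00.
Month 1: interest €8.60; balance after payment €778.60.
Month 2: interest €8.37; balance after payment €756.97.
Month 3: interest €8.14; balance after payment €735.11.
Month 4: interest €7.90; balance after payment €713.01.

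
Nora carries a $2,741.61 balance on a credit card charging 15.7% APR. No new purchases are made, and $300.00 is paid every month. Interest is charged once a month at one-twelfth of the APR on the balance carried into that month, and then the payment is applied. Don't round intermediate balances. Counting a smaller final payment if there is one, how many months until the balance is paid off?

Monthly rate r = 15.7%/12 = 1.30833% = 0.0130833.
Recurrence: B ← B·(1+r) − $300.00.
Month 1: interest $35.87; balance after payment $2,477.48.
Month 2: interest $32.41; balance after payment $2,209.89.
Closed form: n = −ln(1 − rB₀/P)/ln(1+r) = −ln(0.88044)/ln(1.01308) ≈ 9.796, so the balance reaches zero during payment 10.

10 months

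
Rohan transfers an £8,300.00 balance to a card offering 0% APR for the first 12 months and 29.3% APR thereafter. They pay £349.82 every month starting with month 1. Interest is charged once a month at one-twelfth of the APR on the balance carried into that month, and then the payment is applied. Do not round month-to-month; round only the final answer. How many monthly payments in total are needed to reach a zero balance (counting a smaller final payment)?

Promo months 1–12 at r₀ = 0%/12 = 0; months 13+ at r₁ = 29.3%/12 = 0.0244167.
After month 12 (no interest yet): B = £8,300.00 − 12·£349.82 = £4,102.16.
Then at r₁ with £349.82/mo: n₂ = −ln(1 − r₁·B/P)/ln(1+r₁) ≈ 13.98 → 14 more payments.

26 months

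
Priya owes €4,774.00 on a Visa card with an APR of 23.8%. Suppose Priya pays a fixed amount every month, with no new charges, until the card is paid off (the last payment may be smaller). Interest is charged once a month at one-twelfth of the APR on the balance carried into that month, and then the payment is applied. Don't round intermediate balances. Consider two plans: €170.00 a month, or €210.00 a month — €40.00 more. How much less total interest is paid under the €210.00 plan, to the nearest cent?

Monthly rate r = 23.8%/12 = 1.98333% = 0.0198333.
At €170.00/mo: n = ⌈−ln(1 − rB₀/P)/ln(1+r)⌉ = 42 payments (last €77.47); total interest = total paid − €4,774.00 = €2,273.47.
At €210.00/mo: 31 payments (last €110.20); total interest €1,636.20.
Interest saved = €2,273.47 − €1,636.20 = €637.27.

€637.27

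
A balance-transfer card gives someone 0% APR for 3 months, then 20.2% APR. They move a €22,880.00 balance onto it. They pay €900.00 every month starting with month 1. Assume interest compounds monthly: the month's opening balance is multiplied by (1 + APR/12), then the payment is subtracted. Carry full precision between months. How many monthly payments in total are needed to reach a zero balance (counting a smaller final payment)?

Promo months 1–3 at r₀ = 0%/12 = 0; months 4+ at r₁ = 20.2%/12 = 0.0168333.
After month 3 (no interest yet): B = €22,880.00 − 3·€900.00 = €20,180.00.
Then at r₁ with €900.00/mo: n₂ = −ln(1 − r₁·B/P)/ln(1+r₁) ≈ 28.39 → 29 more payments.

32 months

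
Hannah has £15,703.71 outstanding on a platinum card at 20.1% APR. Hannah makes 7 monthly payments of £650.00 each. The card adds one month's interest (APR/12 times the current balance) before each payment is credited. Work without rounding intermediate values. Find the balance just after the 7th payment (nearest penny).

Monthly rate r = 20.1%/12 = 1.675% = 0.01675.
Each month: B ← B·(1+r) − £650.00.
Month 1: interest £263.04; balance after payment £15,316.75.
Month 2: interest £256.56; balance after payment £14,923.30.
Month 3: interest £249.97; balance after payment £14,523.27.
Month 4: interest £243.26; balance after payment £14,116.53.
Month 5: interest £236.45; balance after payment £13,702.98.
Month 6: interest £229.52; balance after payment £13,282.51.
Month 7: interest £222.48; balance after payment £12,854.99.

£12,854.99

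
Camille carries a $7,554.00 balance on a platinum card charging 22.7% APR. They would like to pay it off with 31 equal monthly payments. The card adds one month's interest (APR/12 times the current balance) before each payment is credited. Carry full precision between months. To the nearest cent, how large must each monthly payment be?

$324.30

Monthly rate r = 22.7%/12 = 1.89167% = 0.0189167.
Level-payment amortization: P = B₀·r / (1 − (1+r)^(−n)) = 7554.00·0.0189167 / (1 − 1.01892^(−31)).
Denominator 1 − (1+r)^(−31) = 0.440627194.
P = 142.896 / 0.440627194 ≈ 324.30.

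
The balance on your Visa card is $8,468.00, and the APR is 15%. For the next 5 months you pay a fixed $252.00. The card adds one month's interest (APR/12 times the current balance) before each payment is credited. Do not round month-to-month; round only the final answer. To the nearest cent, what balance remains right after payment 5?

Monthly rate r = 15%/12 = 1.25% = 0.0125.
Each month: B ← B·(1+r) − $252.00.
Month 1: interest $105.85; balance after payment $8,321.85.
Month 2: interest $104.02; balance after payment $8,173.87.
Month 3: interest $102.17; balance after payment $8,024.05.
Month 4: interest $100.30; balance after payment $7,872.35.
Month 5: interest $98.40; balance after payment $7,718.75.

$7,718.75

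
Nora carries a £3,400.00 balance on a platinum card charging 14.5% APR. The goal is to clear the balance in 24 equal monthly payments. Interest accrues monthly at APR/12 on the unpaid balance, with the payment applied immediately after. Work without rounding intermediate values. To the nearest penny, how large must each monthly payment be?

£164.05

Monthly rate r = 14.5%/12 = 1.20833% = 0.0120833.
Level-payment amortization: P = B₀·r / (1 − (1+r)^(−n)) = 3400.00·0.0120833 / (1 − 1.01208^(−24)).
Denominator 1 − (1+r)^(−24) = 0.250434748.
P = 41.0833 / 0.250434748 ≈ 164.05.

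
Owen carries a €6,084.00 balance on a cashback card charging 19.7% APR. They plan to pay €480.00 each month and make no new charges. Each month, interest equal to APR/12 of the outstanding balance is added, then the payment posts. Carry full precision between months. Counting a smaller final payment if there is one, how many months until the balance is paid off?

15 months

Monthly rate r = 19.7%/12 = 1.64167% = 0.0164167.
Recurrence: B ← B·(1+r) − €480.00.
Month 1: interest €99.88; balance after payment €5,703.88.
Month 2: interest €93.64; balance after payment €5,317.52.
Closed form: n = −ln(1 − rB₀/P)/ln(1+r) = −ln(0.79192)/ln(1.01642) ≈ 14.327, so the balance reaches zero during payment 15.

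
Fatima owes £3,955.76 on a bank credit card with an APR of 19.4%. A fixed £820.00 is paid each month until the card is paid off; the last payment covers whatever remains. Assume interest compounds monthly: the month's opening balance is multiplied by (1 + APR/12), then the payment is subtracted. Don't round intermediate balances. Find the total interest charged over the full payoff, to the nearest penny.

£196.37

Monthly rate r = 19.4%/12 = 1.61667% = 0.0161667.
Payoff takes n = ⌈−ln(1 − rB₀/P)/ln(1+r)⌉ = ⌈5.063⌉ = 6 payments; the last is £52.13.
Total paid = 5·£820.00 + £52.13 = £4,152.13.
Total interest = total paid − principal = £4,152.13 − £3,955.76 = £196.37.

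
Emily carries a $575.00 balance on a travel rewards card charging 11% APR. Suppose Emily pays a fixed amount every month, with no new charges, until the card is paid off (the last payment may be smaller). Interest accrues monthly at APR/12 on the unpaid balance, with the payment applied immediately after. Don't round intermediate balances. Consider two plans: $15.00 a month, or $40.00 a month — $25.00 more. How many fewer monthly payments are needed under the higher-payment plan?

32 fewer payments

Monthly rate r = 11%/12 = 0.916667% = 0.00916667.
At $15.00/mo: n = ⌈−ln(1 − rB₀/P)/ln(1+r)⌉ = 48 payments (last $6.68); total interest = total paid − $575.00 = $136.68.
At $40.00/mo: 16 payments (last $19.45); total interest $44.45.
Payments saved = 48 − 16 = 32.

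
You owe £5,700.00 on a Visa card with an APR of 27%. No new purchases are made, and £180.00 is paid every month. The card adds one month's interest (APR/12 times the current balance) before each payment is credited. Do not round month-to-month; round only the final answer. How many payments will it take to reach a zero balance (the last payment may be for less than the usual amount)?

Monthly rate r = 27%/12 = 2.25% = 0.0225.
Recurrence: B ← B·(1+r) − £180.00.
Month 1: interest £128.25; balance after payment £5,648.25.
Month 2: interest £127.09; balance after payment £5,595.34.
Closed form: n = −ln(1 − rB₀/P)/ln(1+r) = −ln(0.2875)/ln(1.0225) ≈ 56.022, so the balance reaches zero during payment 57.

57 months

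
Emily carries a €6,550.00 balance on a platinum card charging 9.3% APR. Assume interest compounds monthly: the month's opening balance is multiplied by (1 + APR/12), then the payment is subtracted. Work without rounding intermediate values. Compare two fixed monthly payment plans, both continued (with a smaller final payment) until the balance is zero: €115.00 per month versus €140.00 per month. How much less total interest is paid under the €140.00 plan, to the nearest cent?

€508.00

Monthly rate r = 9.3%/12 = 0.775% = 0.00775.
At €115.00/mo: n = ⌈−ln(1 − rB₀/P)/ln(1+r)⌉ = 76 payments (last €49.80); total interest = total paid − €6,550.00 = €2,124.80.
At €140.00/mo: 59 payments (last €46.80); total interest €1,616.80.
Interest saved = €2,124.80 − €1,616.80 = €508.00.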